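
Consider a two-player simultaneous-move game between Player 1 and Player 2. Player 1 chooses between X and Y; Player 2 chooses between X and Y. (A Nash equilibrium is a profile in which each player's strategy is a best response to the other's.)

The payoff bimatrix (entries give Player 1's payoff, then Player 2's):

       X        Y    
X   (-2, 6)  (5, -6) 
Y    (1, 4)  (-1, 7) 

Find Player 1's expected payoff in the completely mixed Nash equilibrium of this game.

1/3

First find q, the probability Player 2 plays X, from Player 1's indifference between X and Y: −2q + 5(1−q) = q − (1−q), giving q = 2/3.
Since Player 1 is indifferent in equilibrium, Player 1's expected payoff equals the payoff from either row against (2/3, 1/3). Using X: −2(2/3) + 5(1/3) = 1/3.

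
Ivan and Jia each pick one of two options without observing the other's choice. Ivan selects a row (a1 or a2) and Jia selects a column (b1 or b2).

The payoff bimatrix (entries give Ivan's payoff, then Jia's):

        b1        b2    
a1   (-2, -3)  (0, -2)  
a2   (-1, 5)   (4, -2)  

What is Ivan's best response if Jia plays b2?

a2

Against b2, Ivan earns 0 from a1 and 4 from a2.
So a2 is the best response.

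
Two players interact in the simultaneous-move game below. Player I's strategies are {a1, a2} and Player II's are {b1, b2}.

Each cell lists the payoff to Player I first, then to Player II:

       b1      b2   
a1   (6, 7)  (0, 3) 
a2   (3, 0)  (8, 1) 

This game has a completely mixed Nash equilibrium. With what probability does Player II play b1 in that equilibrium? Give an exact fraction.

Let q be the probability that Player II plays b1. In a completely mixed equilibrium, Player I must be indifferent between a1 and a2.
Player I's expected payoff from a1 is 6q; from a2 it is 3q + 8(1−q).
Setting these equal: 6q = −5q + 8, so q = 8/11.

8/11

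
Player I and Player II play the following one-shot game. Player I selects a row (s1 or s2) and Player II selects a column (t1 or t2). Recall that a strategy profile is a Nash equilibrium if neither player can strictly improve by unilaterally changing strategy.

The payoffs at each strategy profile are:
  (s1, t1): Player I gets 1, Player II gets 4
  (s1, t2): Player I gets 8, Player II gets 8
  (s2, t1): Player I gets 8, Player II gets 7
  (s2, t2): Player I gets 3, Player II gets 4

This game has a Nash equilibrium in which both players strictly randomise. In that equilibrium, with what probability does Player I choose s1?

3/7

Let p be the probability that Player I plays s1. In a completely mixed equilibrium, Player II must be indifferent between t1 and t2.
Player II's expected payoff from t1 is 4p + 7(1−p); from t2 it is 8p + 4(1−p).
Setting these equal: −3p + 7 = 4p + 4, so p = 3/7.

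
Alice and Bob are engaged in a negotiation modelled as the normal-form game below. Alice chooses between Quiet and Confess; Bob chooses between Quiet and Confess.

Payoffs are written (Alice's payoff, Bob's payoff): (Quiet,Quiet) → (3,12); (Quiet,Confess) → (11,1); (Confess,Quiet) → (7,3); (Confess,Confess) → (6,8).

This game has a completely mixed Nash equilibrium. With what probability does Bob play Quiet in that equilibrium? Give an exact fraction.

5/9

Let y be the probability that Bob plays Quiet. In a completely mixed equilibrium, Alice must be indifferent between Quiet and Confess.
Alice's expected payoff from Quiet is 3y + 11(1−y); from Confess it is 7y + 6(1−y).
Setting these equal: −8y + 11 = y + 6, so y = 5/9.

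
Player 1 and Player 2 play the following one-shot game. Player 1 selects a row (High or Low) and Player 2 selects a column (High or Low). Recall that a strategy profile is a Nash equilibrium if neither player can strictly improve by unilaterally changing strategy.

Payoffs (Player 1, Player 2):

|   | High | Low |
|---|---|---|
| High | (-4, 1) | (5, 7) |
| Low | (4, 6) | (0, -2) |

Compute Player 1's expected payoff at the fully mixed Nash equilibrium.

20/13

First find q, the probability Player 2 plays High, from Player 1's indifference between High and Low: −4q + 5(1−q) = 4q, giving q = 5/13.
Since Player 1 is indifferent in equilibrium, Player 1's expected payoff equals the payoff from either row against (5/13, 8/13). Using High: −4(5/13) + 5(8/13) = 20/13.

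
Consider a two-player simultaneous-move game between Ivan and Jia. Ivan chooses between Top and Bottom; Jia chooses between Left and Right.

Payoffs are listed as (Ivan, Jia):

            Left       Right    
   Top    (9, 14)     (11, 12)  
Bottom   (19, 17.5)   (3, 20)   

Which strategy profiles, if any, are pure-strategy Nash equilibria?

none

(Top, Left): Ivan prefers Bottom (19 > 9) — not an equilibrium.
(Top, Right): Jia prefers Left (14 > 12) — not an equilibrium.
(Bottom, Left): Jia prefers Right (20 > 17.5) — not an equilibrium.
(Bottom, Right): Ivan prefers Top (11 > 3) — not an equilibrium.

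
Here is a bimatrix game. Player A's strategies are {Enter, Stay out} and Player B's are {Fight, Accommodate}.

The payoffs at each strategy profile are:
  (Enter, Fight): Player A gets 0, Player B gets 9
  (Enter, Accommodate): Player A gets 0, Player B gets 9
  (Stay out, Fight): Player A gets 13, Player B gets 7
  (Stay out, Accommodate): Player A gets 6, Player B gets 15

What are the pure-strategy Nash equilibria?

(Stay out, Accommodate)

(Enter, Fight): Player A prefers Stay out (13 > 0) — not an equilibrium.
(Enter, Accommodate): Player A prefers Stay out (6 > 0) — not an equilibrium.
(Stay out, Fight): Player B prefers Accommodate (15 > 7) — not an equilibrium.
(Stay out, Accommodate): Player A gets 6 ≥ 0 from Enter, and Player B gets 15 ≥ 7 from Fight — Nash equilibrium.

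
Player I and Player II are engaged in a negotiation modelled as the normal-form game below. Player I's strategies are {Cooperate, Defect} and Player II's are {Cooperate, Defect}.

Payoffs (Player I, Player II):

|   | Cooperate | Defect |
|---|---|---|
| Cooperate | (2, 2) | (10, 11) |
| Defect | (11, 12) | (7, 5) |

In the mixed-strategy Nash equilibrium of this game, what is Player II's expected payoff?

61/8

First find x, the probability Player I plays Cooperate, from Player II's indifference between Cooperate and Defect: 2x + 12(1−x) = 11x + 5(1−x), giving x = 7/16.
Since Player II is indifferent in equilibrium, Player II's expected payoff equals the payoff from either column against (7/16, 9/16). Using Cooperate: 2(7/16) + 12(9/16) = 61/8.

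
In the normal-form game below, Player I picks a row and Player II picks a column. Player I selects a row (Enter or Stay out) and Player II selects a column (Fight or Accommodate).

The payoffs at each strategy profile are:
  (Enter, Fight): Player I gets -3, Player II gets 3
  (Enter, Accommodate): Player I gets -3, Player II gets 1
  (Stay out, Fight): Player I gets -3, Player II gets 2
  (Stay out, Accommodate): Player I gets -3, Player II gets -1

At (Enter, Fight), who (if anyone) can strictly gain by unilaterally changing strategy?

Player I at (Enter, Fight) earns -3; deviating to Stay out yields -3 — not better.
Player II earns 3; deviating to Accommodate yields 1 — not better.
Neither player can strictly improve; the profile is a Nash equilibrium.

Neither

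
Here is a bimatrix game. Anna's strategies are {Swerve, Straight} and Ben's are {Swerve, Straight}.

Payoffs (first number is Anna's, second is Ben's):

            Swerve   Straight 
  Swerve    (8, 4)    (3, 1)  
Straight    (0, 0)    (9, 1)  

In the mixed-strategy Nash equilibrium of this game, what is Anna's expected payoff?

First find y, the probability Ben plays Swerve, from Anna's indifference between Swerve and Straight: 8y + 3(1−y) = 9(1−y), giving y = 3/7.
Since Anna is indifferent in equilibrium, Anna's expected payoff equals the payoff from either row against (3/7, 4/7). Using Swerve: 8(3/7) + 3(4/7) = 36/7.

36/7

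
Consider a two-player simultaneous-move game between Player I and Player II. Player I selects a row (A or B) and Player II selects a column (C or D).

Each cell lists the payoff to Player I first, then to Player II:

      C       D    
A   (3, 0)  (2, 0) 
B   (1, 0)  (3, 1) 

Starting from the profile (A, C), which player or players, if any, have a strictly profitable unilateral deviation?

Neither

Player I at (A, C) earns 3; deviating to B yields 1 — not better.
Player II earns 0; deviating to D yields 0 — not better.
Neither player can strictly improve; the profile is a Nash equilibrium.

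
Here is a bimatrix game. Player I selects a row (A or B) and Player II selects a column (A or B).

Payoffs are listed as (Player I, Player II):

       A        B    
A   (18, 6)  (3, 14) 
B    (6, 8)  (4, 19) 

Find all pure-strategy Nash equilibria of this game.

(B, B)

(A, A): Player II prefers B (14 > 6) — not an equilibrium.
(A, B): Player I prefers B (4 > 3) — not an equilibrium.
(B, A): Player I prefers A (18 > 6); Player II prefers B (19 > 8) — not an equilibrium.
(B, B): Player I gets 4 ≥ 3 from A, and Player II gets 19 ≥ 8 from A — Nash equilibrium.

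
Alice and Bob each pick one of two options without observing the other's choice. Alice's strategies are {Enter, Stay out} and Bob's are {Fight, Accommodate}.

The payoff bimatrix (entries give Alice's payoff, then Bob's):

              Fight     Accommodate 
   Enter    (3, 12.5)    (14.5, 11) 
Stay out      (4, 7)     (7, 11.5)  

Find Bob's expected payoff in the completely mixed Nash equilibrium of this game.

89/8

First find p, the probability Alice plays Enter, from Bob's indifference between Fight and Accommodate: 12.5p + 7(1−p) = 11p + 11.5(1−p), giving p = 3/4.
Since Bob is indifferent in equilibrium, Bob's expected payoff equals the payoff from either column against (3/4, 1/4). Using Fight: 12.5(3/4) + 7(1/4) = 89/8.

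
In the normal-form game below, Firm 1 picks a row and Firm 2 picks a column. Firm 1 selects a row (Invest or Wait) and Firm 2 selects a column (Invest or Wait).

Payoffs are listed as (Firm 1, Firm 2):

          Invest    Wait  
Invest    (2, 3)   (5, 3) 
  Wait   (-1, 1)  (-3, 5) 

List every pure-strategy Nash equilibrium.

(Invest, Invest) and (Invest, Wait)

(Invest, Invest): Firm 1 gets 2 ≥ -1 from Wait, and Firm 2 gets 3 ≥ 3 from Wait — Nash equilibrium.
(Invest, Wait): Firm 1 gets 5 ≥ -3 from Wait, and Firm 2 gets 3 ≥ 3 from Invest — Nash equilibrium.
(Wait, Invest): Firm 1 prefers Invest (2 > -1); Firm 2 prefers Wait (5 > 1) — not an equilibrium.
(Wait, Wait): Firm 1 prefers Invest (5 > -3) — not an equilibrium.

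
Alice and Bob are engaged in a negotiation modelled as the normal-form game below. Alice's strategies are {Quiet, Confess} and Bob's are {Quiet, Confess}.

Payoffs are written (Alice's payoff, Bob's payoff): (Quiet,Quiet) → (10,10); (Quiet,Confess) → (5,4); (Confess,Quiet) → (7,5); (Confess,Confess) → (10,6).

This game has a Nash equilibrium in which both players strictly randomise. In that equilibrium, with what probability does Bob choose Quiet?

5/8

Let c be the probability that Bob plays Quiet. In a completely mixed equilibrium, Alice must be indifferent between Quiet and Confess.
Alice's expected payoff from Quiet is 10c + 5(1−c); from Confess it is 7c + 10(1−c).
Setting these equal: 5c + 5 = −3c + 10, so c = 5/8.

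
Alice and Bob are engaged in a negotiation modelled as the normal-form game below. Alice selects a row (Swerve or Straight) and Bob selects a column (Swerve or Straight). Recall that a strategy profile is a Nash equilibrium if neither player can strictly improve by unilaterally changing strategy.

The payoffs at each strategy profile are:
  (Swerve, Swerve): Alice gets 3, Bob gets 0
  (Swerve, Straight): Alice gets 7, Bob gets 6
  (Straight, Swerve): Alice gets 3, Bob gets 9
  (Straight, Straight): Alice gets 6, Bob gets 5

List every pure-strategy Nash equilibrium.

(Swerve, Swerve): Bob prefers Straight (6 > 0) — not an equilibrium.
(Swerve, Straight): Alice gets 7 ≥ 6 from Straight, and Bob gets 6 ≥ 0 from Swerve — Nash equilibrium.
(Straight, Swerve): Alice gets 3 ≥ 3 from Swerve, and Bob gets 9 ≥ 5 from Straight — Nash equilibrium.
(Straight, Straight): Alice prefers Swerve (7 > 6); Bob prefers Swerve (9 > 5) — not an equilibrium.

(Swerve, Straight) and (Straight, Swerve)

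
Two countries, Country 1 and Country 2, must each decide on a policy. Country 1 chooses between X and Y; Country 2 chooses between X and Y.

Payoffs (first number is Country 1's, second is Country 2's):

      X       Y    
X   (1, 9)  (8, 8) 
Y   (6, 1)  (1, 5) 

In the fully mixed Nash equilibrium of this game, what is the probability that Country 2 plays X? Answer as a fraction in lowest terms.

Let y be the probability that Country 2 plays X. In a completely mixed equilibrium, Country 1 must be indifferent between X and Y.
Country 1's expected payoff from X is y + 8(1−y); from Y it is 6y + (1−y).
Setting these equal: −7y + 8 = 5y + 1, so y = 7/12.

7/12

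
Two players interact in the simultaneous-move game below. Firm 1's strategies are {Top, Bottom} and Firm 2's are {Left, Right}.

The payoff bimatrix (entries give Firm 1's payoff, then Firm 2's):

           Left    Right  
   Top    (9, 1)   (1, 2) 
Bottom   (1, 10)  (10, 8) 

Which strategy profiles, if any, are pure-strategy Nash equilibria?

none

(Top, Left): Firm 2 prefers Right (2 > 1) — not an equilibrium.
(Top, Right): Firm 1 prefers Bottom (10 > 1) — not an equilibrium.
(Bottom, Left): Firm 1 prefers Top (9 > 1) — not an equilibrium.
(Bottom, Right): Firm 2 prefers Left (10 > 8) — not an equilibrium.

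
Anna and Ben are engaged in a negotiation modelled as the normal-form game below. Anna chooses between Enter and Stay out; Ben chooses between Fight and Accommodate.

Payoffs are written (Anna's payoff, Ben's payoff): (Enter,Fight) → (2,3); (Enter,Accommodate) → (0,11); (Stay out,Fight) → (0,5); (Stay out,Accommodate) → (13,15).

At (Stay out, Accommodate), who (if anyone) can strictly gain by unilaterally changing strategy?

Neither

Anna at (Stay out, Accommodate) earns 13; deviating to Enter yields 0 — not better.
Ben earns 15; deviating to Fight yields 5 — not better.
Neither player can strictly improve; the profile is a Nash equilibrium.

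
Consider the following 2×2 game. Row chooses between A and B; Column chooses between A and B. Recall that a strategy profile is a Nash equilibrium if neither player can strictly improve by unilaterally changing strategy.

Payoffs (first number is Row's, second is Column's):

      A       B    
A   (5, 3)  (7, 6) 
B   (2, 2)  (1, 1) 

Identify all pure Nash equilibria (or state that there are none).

(A, B)

(A, A): Column prefers B (6 > 3) — not an equilibrium.
(A, B): Row gets 7 ≥ 1 from B, and Column gets 6 ≥ 3 from A — Nash equilibrium.
(B, A): Row prefers A (5 > 2) — not an equilibrium.
(B, B): Row prefers A (7 > 1); Column prefers A (2 > 1) — not an equilibrium.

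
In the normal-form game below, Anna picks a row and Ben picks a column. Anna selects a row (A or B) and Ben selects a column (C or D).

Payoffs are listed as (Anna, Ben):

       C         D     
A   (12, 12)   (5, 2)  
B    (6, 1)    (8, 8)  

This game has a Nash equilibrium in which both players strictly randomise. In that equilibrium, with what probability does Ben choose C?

1/3

Let c be the probability that Ben plays C. In a completely mixed equilibrium, Anna must be indifferent between A and B.
Anna's expected payoff from A is 12c + 5(1−c); from B it is 6c + 8(1−c).
Setting these equal: 7c + 5 = −2c + 8, so c = 1/3.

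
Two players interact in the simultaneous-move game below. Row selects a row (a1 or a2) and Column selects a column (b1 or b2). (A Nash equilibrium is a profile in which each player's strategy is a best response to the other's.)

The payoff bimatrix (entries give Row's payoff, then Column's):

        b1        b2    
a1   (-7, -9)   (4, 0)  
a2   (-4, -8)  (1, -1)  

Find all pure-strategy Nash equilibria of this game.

(a1, b2)

(a1, b1): Row prefers a2 (-4 > -7); Column prefers b2 (0 > -9) — not an equilibrium.
(a1, b2): Row gets 4 ≥ 1 from a2, and Column gets 0 ≥ -9 from b1 — Nash equilibrium.
(a2, b1): Column prefers b2 (-1 > -8) — not an equilibrium.
(a2, b2): Row prefers a1 (4 > 1) — not an equilibrium.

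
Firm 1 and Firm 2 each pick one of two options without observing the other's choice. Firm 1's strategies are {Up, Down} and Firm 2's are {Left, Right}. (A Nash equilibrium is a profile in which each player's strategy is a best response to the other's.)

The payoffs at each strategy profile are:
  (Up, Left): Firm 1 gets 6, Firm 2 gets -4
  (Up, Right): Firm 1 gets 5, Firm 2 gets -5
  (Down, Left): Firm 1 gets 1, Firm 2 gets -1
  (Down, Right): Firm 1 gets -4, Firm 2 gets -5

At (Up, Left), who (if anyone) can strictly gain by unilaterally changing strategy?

Neither

Firm 1 at (Up, Left) earns 6; deviating to Down yields 1 — not better.
Firm 2 earns -4; deviating to Right yields -5 — not better.
Neither player can strictly improve; the profile is a Nash equilibrium.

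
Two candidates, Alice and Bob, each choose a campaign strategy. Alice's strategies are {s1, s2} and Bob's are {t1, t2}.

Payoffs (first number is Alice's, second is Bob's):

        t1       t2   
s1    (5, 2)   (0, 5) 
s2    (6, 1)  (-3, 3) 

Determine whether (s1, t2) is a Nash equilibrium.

Yes

At (s1, t2), Alice earns 0; switching to s2 would give -3, so Alice has no profitable deviation.
Bob earns 5; switching to t1 would give 2, so Bob has no profitable deviation.
Neither player can gain by a unilateral deviation, so this profile is a Nash equilibrium.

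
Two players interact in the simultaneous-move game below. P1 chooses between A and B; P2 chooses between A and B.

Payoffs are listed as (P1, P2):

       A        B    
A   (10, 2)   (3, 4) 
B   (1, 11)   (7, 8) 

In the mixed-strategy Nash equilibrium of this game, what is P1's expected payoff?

First find q, the probability P2 plays A, from P1's indifference between A and B: 10q + 3(1−q) = q + 7(1−q), giving q = 4/13.
Since P1 is indifferent in equilibrium, P1's expected payoff equals the payoff from either row against (4/13, 9/13). Using A: 10(4/13) + 3(9/13) = 67/13.

67/13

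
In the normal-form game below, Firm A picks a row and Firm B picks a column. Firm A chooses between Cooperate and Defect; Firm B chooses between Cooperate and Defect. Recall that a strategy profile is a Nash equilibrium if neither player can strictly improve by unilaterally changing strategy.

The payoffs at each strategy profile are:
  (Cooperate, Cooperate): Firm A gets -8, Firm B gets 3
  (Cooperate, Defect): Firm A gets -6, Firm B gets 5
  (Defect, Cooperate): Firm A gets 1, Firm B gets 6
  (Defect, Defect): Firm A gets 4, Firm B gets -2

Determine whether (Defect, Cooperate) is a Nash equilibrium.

Yes

At (Defect, Cooperate), Firm A earns 1; switching to Cooperate would give -8, so Firm A has no profitable deviation.
Firm B earns 6; switching to Defect would give -2, so Firm B has no profitable deviation.
Neither player can gain by a unilateral deviation, so this profile is a Nash equilibrium.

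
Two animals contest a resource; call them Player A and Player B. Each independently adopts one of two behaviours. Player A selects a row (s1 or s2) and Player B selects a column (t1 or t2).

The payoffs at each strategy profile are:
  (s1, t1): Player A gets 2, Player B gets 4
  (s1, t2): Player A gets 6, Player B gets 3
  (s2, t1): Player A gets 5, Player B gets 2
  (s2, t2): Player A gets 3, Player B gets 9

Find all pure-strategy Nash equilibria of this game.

none

(s1, t1): Player A prefers s2 (5 > 2) — not an equilibrium.
(s1, t2): Player B prefers t1 (4 > 3) — not an equilibrium.
(s2, t1): Player B prefers t2 (9 > 2) — not an equilibrium.
(s2, t2): Player A prefers s1 (6 > 3) — not an equilibrium.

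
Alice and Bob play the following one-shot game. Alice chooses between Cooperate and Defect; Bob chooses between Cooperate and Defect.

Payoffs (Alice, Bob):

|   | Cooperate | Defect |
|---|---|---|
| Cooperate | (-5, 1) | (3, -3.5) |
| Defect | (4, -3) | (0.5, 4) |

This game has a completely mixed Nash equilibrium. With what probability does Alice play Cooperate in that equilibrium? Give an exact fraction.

Let p be the probability that Alice plays Cooperate. In a completely mixed equilibrium, Bob must be indifferent between Cooperate and Defect.
Bob's expected payoff from Cooperate is p − 3(1−p); from Defect it is −3.5p + 4(1−p).
Setting these equal: 4p − 3 = −7.5p + 4, so p = 14/23.

14/23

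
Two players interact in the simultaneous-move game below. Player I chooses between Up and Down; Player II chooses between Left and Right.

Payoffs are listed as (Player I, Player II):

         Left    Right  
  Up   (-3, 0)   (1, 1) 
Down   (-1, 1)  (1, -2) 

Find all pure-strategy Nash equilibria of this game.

(Up, Right) and (Down, Left)

(Up, Left): Player I prefers Down (-1 > -3); Player II prefers Right (1 > 0) — not an equilibrium.
(Up, Right): Player I gets 1 ≥ 1 from Down, and Player II gets 1 ≥ 0 from Left — Nash equilibrium.
(Down, Left): Player I gets -1 ≥ -3 from Up, and Player II gets 1 ≥ -2 from Right — Nash equilibrium.
(Down, Right): Player II prefers Left (1 > -2) — not an equilibrium.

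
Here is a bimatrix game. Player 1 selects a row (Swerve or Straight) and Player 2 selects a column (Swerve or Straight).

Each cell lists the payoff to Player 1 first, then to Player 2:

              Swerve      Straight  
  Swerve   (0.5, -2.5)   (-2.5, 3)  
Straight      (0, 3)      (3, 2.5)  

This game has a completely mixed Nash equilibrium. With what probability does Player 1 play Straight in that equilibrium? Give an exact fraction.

11/12

Let p be the probability that Player 1 plays Swerve. In a completely mixed equilibrium, Player 2 must be indifferent between Swerve and Straight.
Player 2's expected payoff from Swerve is −2.5p + 3(1−p); from Straight it is 3p + 2.5(1−p).
Setting these equal: −5.5p + 3 = 0.5p + 2.5, so p = 1/12.
Therefore Player 1 plays Straight with probability 1 − 1/12 = 11/12.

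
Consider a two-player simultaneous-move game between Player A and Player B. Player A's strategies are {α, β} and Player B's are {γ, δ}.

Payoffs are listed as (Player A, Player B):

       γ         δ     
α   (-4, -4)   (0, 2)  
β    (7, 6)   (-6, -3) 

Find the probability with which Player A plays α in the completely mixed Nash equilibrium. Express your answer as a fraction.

Let x be the probability that Player A plays α. In a completely mixed equilibrium, Player B must be indifferent between γ and δ.
Player B's expected payoff from γ is −4x + 6(1−x); from δ it is 2x − 3(1−x).
Setting these equal: −10x + 6 = 5x − 3, so x = 3/5.

3/5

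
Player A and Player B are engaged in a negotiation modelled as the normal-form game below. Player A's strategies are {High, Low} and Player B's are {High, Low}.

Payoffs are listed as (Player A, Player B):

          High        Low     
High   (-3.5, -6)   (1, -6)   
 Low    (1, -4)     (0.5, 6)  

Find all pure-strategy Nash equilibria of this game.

(High, Low)

(High, High): Player A prefers Low (1 > -3.5) — not an equilibrium.
(High, Low): Player A gets 1 ≥ 0.5 from Low, and Player B gets -6 ≥ -6 from High — Nash equilibrium.
(Low, High): Player B prefers Low (6 > -4) — not an equilibrium.
(Low, Low): Player A prefers High (1 > 0.5) — not an equilibrium.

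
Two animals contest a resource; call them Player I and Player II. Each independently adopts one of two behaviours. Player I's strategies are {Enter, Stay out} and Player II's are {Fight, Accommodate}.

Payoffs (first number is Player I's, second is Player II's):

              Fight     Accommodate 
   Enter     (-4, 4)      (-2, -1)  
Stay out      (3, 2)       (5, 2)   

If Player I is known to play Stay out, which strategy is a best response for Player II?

Against Stay out, Player II earns 2 from Fight and 2 from Accommodate.
So either strategy is a best response.

either — both Fight and Accommodate are best responses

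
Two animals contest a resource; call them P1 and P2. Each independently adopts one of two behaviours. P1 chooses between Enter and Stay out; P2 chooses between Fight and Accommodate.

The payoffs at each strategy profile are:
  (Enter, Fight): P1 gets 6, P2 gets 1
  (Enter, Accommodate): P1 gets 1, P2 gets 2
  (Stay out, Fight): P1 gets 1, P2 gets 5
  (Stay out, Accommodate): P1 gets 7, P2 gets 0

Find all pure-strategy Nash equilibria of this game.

none

(Enter, Fight): P2 prefers Accommodate (2 > 1) — not an equilibrium.
(Enter, Accommodate): P1 prefers Stay out (7 > 1) — not an equilibrium.
(Stay out, Fight): P1 prefers Enter (6 > 1) — not an equilibrium.
(Stay out, Accommodate): P2 prefers Fight (5 > 0) — not an equilibrium.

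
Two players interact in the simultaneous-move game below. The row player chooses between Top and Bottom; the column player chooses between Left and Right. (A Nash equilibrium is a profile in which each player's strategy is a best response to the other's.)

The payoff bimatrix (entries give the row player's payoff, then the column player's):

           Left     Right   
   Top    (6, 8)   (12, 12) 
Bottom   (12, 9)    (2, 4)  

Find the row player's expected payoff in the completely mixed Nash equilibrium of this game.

33/4

First find q, the probability the column player plays Left, from the row player's indifference between Top and Bottom: 6q + 12(1−q) = 12q + 2(1−q), giving q = 5/8.
Since the row player is indifferent in equilibrium, the row player's expected payoff equals the payoff from either row against (5/8, 3/8). Using Top: 6(5/8) + 12(3/8) = 33/4.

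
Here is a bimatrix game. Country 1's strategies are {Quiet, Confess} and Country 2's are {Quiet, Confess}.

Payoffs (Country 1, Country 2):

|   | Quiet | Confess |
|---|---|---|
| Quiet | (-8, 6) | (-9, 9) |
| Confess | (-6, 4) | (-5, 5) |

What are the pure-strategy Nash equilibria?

(Quiet, Quiet): Country 1 prefers Confess (-6 > -8); Country 2 prefers Confess (9 > 6) — not an equilibrium.
(Quiet, Confess): Country 1 prefers Confess (-5 > -9) — not an equilibrium.
(Confess, Quiet): Country 2 prefers Confess (5 > 4) — not an equilibrium.
(Confess, Confess): Country 1 gets -5 ≥ -9 from Quiet, and Country 2 gets 5 ≥ 4 from Quiet — Nash equilibrium.

(Confess, Confess)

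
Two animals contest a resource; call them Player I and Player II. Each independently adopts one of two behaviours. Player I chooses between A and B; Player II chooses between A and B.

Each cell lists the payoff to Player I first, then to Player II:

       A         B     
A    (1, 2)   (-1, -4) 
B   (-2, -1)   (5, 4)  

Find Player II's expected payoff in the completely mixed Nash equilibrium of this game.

4/11

First find p, the probability Player I plays A, from Player II's indifference between A and B: 2p − (1−p) = −4p + 4(1−p), giving p = 5/11.
Since Player II is indifferent in equilibrium, Player II's expected payoff equals the payoff from either column against (5/11, 6/11). Using A: 2(5/11) − (6/11) = 4/11.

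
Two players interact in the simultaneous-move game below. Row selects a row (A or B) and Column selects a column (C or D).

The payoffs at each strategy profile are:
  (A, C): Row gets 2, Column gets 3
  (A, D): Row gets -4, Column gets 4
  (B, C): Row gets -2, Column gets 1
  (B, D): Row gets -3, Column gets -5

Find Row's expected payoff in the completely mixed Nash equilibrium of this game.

-14/5

First find q, the probability Column plays C, from Row's indifference between A and B: 2q − 4(1−q) = −2q − 3(1−q), giving q = 1/5.
Since Row is indifferent in equilibrium, Row's expected payoff equals the payoff from either row against (1/5, 4/5). Using A: 2(1/5) − 4(4/5) = -14/5.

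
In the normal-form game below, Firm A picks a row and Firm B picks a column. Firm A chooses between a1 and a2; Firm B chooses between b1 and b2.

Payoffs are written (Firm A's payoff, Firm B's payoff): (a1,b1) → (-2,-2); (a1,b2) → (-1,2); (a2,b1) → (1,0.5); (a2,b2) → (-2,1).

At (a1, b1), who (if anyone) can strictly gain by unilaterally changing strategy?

Firm A at (a1, b1) earns -2; deviating to a2 yields 1 — a strict improvement.
Firm B earns -2; deviating to b2 yields 2 — a strict improvement.
Both Firm A and Firm B have strictly profitable deviations.

Both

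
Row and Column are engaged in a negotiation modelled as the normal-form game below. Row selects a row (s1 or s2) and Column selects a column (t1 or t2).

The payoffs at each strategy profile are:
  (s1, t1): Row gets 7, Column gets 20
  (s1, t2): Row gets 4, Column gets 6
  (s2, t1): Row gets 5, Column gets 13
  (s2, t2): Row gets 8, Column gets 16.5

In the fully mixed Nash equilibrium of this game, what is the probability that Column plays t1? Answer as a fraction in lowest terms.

Let y be the probability that Column plays t1. In a completely mixed equilibrium, Row must be indifferent between s1 and s2.
Row's expected payoff from s1 is 7y + 4(1−y); from s2 it is 5y + 8(1−y).
Setting these equal: 3y + 4 = −3y + 8, so y = 2/3.

2/3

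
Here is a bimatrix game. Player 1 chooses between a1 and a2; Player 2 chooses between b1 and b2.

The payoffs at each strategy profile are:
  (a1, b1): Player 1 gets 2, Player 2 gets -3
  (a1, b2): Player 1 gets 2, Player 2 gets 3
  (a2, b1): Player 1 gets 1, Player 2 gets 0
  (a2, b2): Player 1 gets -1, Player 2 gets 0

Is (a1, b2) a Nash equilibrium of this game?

At (a1, b2), Player 1 earns 2; switching to a2 would give -1, so Player 1 has no profitable deviation.
Player 2 earns 3; switching to b1 would give -3, so Player 2 has no profitable deviation.
Neither player can gain by a unilateral deviation, so this profile is a Nash equilibrium.

Yes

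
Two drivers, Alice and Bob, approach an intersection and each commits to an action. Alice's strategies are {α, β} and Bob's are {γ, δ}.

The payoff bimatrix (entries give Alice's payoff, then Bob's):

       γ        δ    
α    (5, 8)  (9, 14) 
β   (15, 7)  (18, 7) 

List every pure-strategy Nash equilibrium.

(α, γ): Alice prefers β (15 > 5); Bob prefers δ (14 > 8) — not an equilibrium.
(α, δ): Alice prefers β (18 > 9) — not an equilibrium.
(β, γ): Alice gets 15 ≥ 5 from α, and Bob gets 7 ≥ 7 from δ — Nash equilibrium.
(β, δ): Alice gets 18 ≥ 9 from α, and Bob gets 7 ≥ 7 from γ — Nash equilibrium.

(β, γ) and (β, δ)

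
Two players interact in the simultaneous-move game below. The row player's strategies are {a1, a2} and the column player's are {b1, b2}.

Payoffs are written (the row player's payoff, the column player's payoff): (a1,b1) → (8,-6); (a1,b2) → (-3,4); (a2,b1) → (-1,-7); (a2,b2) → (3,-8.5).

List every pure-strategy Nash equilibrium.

(a1, b1): the column player prefers b2 (4 > -6) — not an equilibrium.
(a1, b2): the row player prefers a2 (3 > -3) — not an equilibrium.
(a2, b1): the row player prefers a1 (8 > -1) — not an equilibrium.
(a2, b2): the column player prefers b1 (-7 > -8.5) — not an equilibrium.

none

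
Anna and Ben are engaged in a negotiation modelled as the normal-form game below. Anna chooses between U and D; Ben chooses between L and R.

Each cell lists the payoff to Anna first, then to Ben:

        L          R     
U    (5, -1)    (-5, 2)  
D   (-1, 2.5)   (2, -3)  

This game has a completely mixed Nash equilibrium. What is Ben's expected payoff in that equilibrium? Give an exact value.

First find x, the probability Anna plays U, from Ben's indifference between L and R: −x + 2.5(1−x) = 2x − 3(1−x), giving x = 11/17.
Since Ben is indifferent in equilibrium, Ben's expected payoff equals the payoff from either column against (11/17, 6/17). Using L: −(11/17) + 2.5(6/17) = 4/17.

4/17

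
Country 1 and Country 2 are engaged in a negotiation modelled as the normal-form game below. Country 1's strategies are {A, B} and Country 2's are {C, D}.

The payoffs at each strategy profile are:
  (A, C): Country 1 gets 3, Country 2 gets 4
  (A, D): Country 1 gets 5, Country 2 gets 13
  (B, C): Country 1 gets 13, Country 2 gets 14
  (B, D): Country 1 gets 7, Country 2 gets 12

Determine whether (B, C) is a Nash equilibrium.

Yes

At (B, C), Country 1 earns 13; switching to A would give 3, so Country 1 has no profitable deviation.
Country 2 earns 14; switching to D would give 12, so Country 2 has no profitable deviation.
Neither player can gain by a unilateral deviation, so this profile is a Nash equilibrium.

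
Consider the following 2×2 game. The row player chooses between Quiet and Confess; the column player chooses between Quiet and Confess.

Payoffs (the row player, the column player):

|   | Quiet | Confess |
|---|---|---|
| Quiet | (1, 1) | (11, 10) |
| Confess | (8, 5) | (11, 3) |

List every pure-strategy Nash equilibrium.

(Quiet, Confess) and (Confess, Quiet)

(Quiet, Quiet): the row player prefers Confess (8 > 1); the column player prefers Confess (10 > 1) — not an equilibrium.
(Quiet, Confess): the row player gets 11 ≥ 11 from Confess, and the column player gets 10 ≥ 1 from Quiet — Nash equilibrium.
(Confess, Quiet): the row player gets 8 ≥ 1 from Quiet, and the column player gets 5 ≥ 3 from Confess — Nash equilibrium.
(Confess, Confess): the column player prefers Quiet (5 > 3) — not an equilibrium.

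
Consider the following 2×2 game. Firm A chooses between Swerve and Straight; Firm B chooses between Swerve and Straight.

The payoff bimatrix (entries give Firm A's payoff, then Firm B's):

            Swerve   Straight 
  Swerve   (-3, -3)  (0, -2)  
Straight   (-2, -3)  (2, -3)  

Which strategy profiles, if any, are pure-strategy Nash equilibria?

(Straight, Swerve) and (Straight, Straight)

(Swerve, Swerve): Firm A prefers Straight (-2 > -3); Firm B prefers Straight (-2 > -3) — not an equilibrium.
(Swerve, Straight): Firm A prefers Straight (2 > 0) — not an equilibrium.
(Straight, Swerve): Firm A gets -2 ≥ -3 from Swerve, and Firm B gets -3 ≥ -3 from Straight — Nash equilibrium.
(Straight, Straight): Firm A gets 2 ≥ 0 from Swerve, and Firm B gets -3 ≥ -3 from Swerve — Nash equilibrium.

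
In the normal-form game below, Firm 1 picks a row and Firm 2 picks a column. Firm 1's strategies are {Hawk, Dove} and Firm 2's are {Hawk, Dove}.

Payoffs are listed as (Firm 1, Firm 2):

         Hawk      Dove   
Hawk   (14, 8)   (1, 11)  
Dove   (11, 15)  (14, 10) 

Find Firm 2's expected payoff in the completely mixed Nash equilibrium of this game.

First find p, the probability Firm 1 plays Hawk, from Firm 2's indifference between Hawk and Dove: 8p + 15(1−p) = 11p + 10(1−p), giving p = 5/8.
Since Firm 2 is indifferent in equilibrium, Firm 2's expected payoff equals the payoff from either column against (5/8, 3/8). Using Hawk: 8(5/8) + 15(3/8) = 85/8.

85/8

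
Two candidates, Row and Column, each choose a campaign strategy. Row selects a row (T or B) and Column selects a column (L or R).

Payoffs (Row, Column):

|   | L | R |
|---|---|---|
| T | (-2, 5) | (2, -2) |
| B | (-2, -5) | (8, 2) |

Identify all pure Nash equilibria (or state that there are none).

(T, L) and (B, R)

(T, L): Row gets -2 ≥ -2 from B, and Column gets 5 ≥ -2 from R — Nash equilibrium.
(T, R): Row prefers B (8 > 2); Column prefers L (5 > -2) — not an equilibrium.
(B, L): Column prefers R (2 > -5) — not an equilibrium.
(B, R): Row gets 8 ≥ 2 from T, and Column gets 2 ≥ -5 from L — Nash equilibrium.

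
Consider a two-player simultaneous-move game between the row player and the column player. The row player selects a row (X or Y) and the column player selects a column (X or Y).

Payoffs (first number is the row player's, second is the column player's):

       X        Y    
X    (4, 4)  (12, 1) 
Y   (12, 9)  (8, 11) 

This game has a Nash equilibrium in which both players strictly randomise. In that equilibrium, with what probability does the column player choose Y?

Let c be the probability that the column player plays X. In a completely mixed equilibrium, the row player must be indifferent between X and Y.
The row player's expected payoff from X is 4c + 12(1−c); from Y it is 12c + 8(1−c).
Setting these equal: −8c + 12 = 4c + 8, so c = 1/3.
Therefore the column player plays Y with probability 1 − 1/3 = 2/3.

2/3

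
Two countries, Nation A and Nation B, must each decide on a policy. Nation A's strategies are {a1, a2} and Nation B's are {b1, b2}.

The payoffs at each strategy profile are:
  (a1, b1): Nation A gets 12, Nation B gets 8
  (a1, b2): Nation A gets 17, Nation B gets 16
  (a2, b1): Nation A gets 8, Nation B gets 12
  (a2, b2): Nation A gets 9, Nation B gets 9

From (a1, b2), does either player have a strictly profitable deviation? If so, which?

Nation A at (a1, b2) earns 17; deviating to a2 yields 9 — not better.
Nation B earns 16; deviating to b1 yields 8 — not better.
Neither player can strictly improve; the profile is a Nash equilibrium.

Neither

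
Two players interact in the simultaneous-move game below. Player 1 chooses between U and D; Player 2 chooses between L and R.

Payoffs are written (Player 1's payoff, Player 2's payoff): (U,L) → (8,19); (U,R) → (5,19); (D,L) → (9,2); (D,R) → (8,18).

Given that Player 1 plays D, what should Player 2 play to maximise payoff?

R

Against D, Player 2 earns 2 from L and 18 from R.
So R is the best response.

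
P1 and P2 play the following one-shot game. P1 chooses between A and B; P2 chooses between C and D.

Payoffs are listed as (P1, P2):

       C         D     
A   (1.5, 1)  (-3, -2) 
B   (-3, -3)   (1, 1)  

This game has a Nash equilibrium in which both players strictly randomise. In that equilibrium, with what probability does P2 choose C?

8/17

Let y be the probability that P2 plays C. In a completely mixed equilibrium, P1 must be indifferent between A and B.
P1's expected payoff from A is 1.5y − 3(1−y); from B it is −3y + (1−y).
Setting these equal: 4.5y − 3 = −4y + 1, so y = 8/17.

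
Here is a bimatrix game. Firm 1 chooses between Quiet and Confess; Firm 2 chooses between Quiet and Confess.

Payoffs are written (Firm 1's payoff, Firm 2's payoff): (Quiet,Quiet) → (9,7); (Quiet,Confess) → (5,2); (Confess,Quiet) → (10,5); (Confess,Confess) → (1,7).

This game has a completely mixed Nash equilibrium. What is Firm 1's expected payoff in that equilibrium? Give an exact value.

First find y, the probability Firm 2 plays Quiet, from Firm 1's indifference between Quiet and Confess: 9y + 5(1−y) = 10y + (1−y), giving y = 4/5.
Since Firm 1 is indifferent in equilibrium, Firm 1's expected payoff equals the payoff from either row against (4/5, 1/5). Using Quiet: 9(4/5) + 5(1/5) = 41/5.

41/5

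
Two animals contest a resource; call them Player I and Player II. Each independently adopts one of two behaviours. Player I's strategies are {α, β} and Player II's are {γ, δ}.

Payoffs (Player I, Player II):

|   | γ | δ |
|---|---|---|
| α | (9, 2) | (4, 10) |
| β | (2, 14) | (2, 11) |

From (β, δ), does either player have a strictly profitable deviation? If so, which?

Player I at (β, δ) earns 2; deviating to α yields 4 — a strict improvement.
Player II earns 11; deviating to γ yields 14 — a strict improvement.
Both Player I and Player II have strictly profitable deviations.

Both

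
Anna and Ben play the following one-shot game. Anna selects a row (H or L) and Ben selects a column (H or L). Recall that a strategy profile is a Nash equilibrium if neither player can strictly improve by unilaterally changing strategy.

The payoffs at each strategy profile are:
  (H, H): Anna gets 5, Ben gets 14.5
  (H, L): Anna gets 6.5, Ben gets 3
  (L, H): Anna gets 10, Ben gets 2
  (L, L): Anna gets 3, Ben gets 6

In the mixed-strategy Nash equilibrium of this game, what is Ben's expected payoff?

162/31

First find p, the probability Anna plays H, from Ben's indifference between H and L: 14.5p + 2(1−p) = 3p + 6(1−p), giving p = 8/31.
Since Ben is indifferent in equilibrium, Ben's expected payoff equals the payoff from either column against (8/31, 23/31). Using H: 14.5(8/31) + 2(23/31) = 162/31.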